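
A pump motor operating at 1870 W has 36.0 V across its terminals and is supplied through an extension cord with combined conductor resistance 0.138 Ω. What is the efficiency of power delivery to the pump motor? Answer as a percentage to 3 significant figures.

83.4 %

I = P / V = 1870 / 36.0 = 51.94 A through the extension cord.
P_line = I² R_line = (51.94)² × 0.138 = 372.4 W
P_source = P_load + P_line = 1870 + 372.4 = 2242 W
η = P_load / P_source = 1870 / 2242 = 0.8339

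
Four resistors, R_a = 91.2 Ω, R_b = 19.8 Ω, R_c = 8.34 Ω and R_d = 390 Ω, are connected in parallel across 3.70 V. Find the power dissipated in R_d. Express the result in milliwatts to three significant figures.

35.1 mW

Every branch has 3.70 V across it, so for R_d the power is simply V²/R.
P_R_d = V² / R_d = (3.70)² / 390 Ω = 0.03510 W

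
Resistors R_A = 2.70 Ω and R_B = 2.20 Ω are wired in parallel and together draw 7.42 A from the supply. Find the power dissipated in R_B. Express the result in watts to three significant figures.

The branches share the same voltage, but only the total current is given — find V from the equivalent resistance first.
1/R_eq = 1/2.70 + 1/2.20 ⇒ R_eq = 1.212 Ω
V = I_total × R_eq = 7.420 × 1.212 = 8.995 V
P_R_B = V² / R_B = (8.995)² / 2.20 = 36.78 W

36.8 W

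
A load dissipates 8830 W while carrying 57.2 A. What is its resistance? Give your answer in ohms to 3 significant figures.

2.70 Ω

Rearranging the power relation for the two known quantities gives R = P / I².
R = 8830 / (57.20)² = 2.699 Ω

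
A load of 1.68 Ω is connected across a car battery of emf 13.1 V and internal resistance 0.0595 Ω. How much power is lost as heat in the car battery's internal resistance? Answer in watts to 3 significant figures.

r is in series with the load, so it carries the full circuit current — the loss in it is I²r.
I = ε / (r + R) = 13.1 / (0.0595 + 1.68) = 7.531 A
P_int = I² r = (7.531)² × 0.0595 = 3.375 W

3.37 W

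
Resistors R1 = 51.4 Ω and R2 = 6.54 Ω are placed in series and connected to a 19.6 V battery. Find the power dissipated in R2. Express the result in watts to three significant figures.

0.748 W

Every series element carries the same I. Get I from the total resistance, then P = I² × R2.
R_total = 51.4 + 6.54 = 57.94 Ω
I = V / R_total = 19.6 / 57.94 = 0.3383 A
P_R2 = I² × R2 = (0.3383)² × 6.54 = 0.7484 W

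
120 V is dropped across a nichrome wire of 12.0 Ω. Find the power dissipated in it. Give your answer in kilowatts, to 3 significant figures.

With V across and R both known, P = V²/R gives the dissipation directly.
P = (120 V)² / 12.0 Ω = 1200 W

1.20 kW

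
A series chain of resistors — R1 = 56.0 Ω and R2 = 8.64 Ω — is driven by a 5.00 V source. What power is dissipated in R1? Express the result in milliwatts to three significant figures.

335 mW

Since the resistors are in series they all carry the loop current I = V/R_total; the power in any one is I²R.
R_total = 56.0 + 8.64 = 64.64 Ω
I = V / R_total = 5.00 / 64.64 = 0.07735 A
P_R1 = I² × R1 = (0.07735)² × 56.0 = 0.3351 W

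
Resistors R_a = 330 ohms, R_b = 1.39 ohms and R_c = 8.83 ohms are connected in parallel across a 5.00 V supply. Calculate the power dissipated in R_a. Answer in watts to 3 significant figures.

Each parallel branch sees the full supply voltage, so P = V²/R applies directly to the target branch.
P_R_a = V² / R_a = (5.00)² / 330 Ω = 0.07576 W

0.0758 W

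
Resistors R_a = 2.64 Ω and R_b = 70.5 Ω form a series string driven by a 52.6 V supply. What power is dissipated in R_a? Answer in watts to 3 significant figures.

1.37 W

Every series element carries the same I. Get I from the total resistance, then P = I² × R_a.
R_total = 2.64 + 70.5 = 73.14 Ω
I = V / R_total = 52.6 / 73.14 = 0.7192 A
P_R_a = I² × R_a = (0.7192)² × 2.64 = 1.365 W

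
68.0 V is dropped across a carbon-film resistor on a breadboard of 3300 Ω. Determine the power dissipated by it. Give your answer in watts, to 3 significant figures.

V and R are stated; P = V²/R avoids computing the current.
P = (68.0 V)² / 3300 Ω = 1.401 W

1.40 W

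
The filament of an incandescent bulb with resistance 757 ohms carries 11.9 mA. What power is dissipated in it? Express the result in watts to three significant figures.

0.107 W

With I and R stated, P = I²R applies in one step.
P = (0.01190 A)² × 757 Ω = 0.1072 W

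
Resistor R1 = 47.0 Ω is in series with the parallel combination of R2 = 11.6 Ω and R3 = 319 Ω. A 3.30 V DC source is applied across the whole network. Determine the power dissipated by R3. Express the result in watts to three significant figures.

Collapse R2‖R3 to a single equivalent, reducing the network to two series elements.
R_p = (11.6×319)/(11.6+319) = 11.19 Ω
R_total = 47.0 + 11.19 = 58.19 Ω
I = V / R_total = 3.30 / 58.19 = 0.05671 A
Voltage across the parallel pair: V_p = I × R_p = 0.05671 × 11.19 = 0.6347 V
R3 is across V_p, so use P = V²/R for that branch.
P_R3 = (0.6347)² / 319 = 0.001263 W

0.00126 W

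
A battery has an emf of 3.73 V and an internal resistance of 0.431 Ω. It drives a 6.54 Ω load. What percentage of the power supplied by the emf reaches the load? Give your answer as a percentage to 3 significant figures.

Efficiency is P_load / P_total. With a series r and R sharing the same I, P = I²R for each, so η = R/(R+r).
η = R / (R + r) = 6.54 / (6.54 + 0.431) = 0.9382

93.8 %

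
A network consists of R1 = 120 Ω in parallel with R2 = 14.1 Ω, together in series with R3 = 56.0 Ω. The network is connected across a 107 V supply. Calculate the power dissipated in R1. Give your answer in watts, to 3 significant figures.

Reduce the parallel combination to a single R_p; the circuit then becomes R_p in series with the remaining resistor.
R_p = (120×14.1)/(120+14.1) = 12.62 Ω
R_total = R_p + 56.0 = 12.62 + 56.0 = 68.62 Ω
I = V / R_total = 107 / 68.62 = 1.559 A
Voltage across the parallel pair: V_p = I × R_p = 1.559 × 12.62 = 19.68 V
Use P = V²/R for R1 with V = V_p.
P_R1 = (19.68)² / 120 = 3.226 W

3.23 W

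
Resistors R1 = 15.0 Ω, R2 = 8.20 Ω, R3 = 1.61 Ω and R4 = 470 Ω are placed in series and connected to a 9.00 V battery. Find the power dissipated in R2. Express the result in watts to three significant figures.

0.00271 W

The current is common to all series resistors; compute it, then apply P = I²R for the target.
R_total = 15.0 + 8.20 + 1.61 + 470 = 494.8 Ω
I = V / R_total = 9.00 / 494.8 = 0.01819 A
P_R2 = I² × R2 = (0.01819)² × 8.20 = 0.002713 W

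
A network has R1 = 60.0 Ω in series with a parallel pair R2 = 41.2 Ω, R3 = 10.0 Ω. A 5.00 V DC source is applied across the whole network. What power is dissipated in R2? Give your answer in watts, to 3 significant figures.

First combine the parallel branches into one equivalent R_p, then R1 + R_p is a series pair.
R_p = (41.2×10.0)/(41.2+10.0) = 8.047 Ω
R_total = 60.0 + 8.047 = 68.05 Ω
I = V / R_total = 5.00 / 68.05 = 0.07348 A
Voltage across the parallel pair: V_p = I × R_p = 0.07348 × 8.047 = 0.5913 V
R2 is across V_p, so use P = V²/R for that branch.
P_R2 = (0.5913)² / 41.2 = 0.008486 W

0.00849 W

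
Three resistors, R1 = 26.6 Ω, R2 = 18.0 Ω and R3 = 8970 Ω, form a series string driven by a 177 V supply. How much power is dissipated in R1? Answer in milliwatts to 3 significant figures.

Series elements share the same current, so find I first, then use P = I²R.
R_total = 26.6 + 18.0 + 8970 = 9015 Ω
I = V / R_total = 177 / 9015 = 0.01963 A
P_R1 = I² × R1 = (0.01963)² × 26.6 = 0.01025 W

10.3 mW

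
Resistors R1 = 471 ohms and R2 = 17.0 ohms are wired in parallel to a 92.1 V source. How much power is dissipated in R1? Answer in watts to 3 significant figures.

18.0 W

R1 sits directly across the source, so P = V²/R with V = 92.1 V.
P_R1 = V² / R1 = (92.1)² / 471 Ω = 18.01 W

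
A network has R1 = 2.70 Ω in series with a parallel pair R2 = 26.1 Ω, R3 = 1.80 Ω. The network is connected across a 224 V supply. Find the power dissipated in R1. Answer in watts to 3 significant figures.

7050 W

Replace R2 and R3 with their parallel equivalent so the circuit becomes R1 in series with R_p.
R_p = (26.1×1.80)/(26.1+1.80) = 1.684 Ω
R_total = 2.70 + 1.684 = 4.384 Ω
I = V / R_total = 224 / 4.384 = 51.10 A
R1 is in the main series path, so its power is I²R1.
P_R1 = (51.10)² × 2.70 = 7049 W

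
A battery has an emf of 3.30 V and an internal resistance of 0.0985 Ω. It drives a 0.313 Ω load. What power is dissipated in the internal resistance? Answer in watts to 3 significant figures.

The internal resistance carries the same current as the load; P_int = I²r.
I = ε / (r + R) = 3.30 / (0.0985 + 0.313) = 8.019 A
P_int = I² r = (8.019)² × 0.0985 = 6.335 W

6.33 W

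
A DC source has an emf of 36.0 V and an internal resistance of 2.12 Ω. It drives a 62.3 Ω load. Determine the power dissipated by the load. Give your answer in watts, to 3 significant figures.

19.5 W

Load and internal resistance form a series loop — compute the loop current, then the load power via I²R.
I = ε / (r + R) = 36.0 / (2.12 + 62.3) = 0.5588 A
P_load = I² R = (0.5588)² × 62.3 = 19.46 W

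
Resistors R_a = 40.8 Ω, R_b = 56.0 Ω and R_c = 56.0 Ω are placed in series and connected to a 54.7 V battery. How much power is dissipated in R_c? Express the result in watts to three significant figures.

7.18 W

In a series string the same current flows through every resistor — find that current, then P = I²R for the one we want.
R_total = 40.8 + 56.0 + 56.0 = 152.8 Ω
I = V / R_total = 54.7 / 152.8 = 0.3580 A
P_R_c = I² × R_c = (0.3580)² × 56.0 = 7.177 W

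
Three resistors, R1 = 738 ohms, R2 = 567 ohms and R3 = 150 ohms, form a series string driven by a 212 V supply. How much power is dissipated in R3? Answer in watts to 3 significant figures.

The current is common to all series resistors; compute it, then apply P = I²R for the target.
R_total = 738 + 567 + 150 = 1455 Ω
I = V / R_total = 212 / 1455 = 0.1457 A
P_R3 = I² × R3 = (0.1457)² × 150 = 3.184 W

3.18 W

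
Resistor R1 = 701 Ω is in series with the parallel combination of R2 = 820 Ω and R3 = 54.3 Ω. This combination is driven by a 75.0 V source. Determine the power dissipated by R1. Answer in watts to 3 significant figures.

6.97 W

Collapse R2‖R3 to a single equivalent, reducing the network to two series elements.
R_p = (820×54.3)/(820+54.3) = 50.93 Ω
R_total = 701 + 50.93 = 751.9 Ω
I = V / R_total = 75.0 / 751.9 = 0.09974 A
R1 carries the full series current, so P = I²R.
P_R1 = (0.09974)² × 701 = 6.974 W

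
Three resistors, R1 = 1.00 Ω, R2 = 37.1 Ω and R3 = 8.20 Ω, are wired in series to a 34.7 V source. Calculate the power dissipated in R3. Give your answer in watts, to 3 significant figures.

In a series string the same current flows through every resistor — find that current, then P = I²R for the one we want.
R_total = 1.00 + 37.1 + 8.20 = 46.30 Ω
I = V / R_total = 34.7 / 46.30 = 0.7495 A
P_R3 = I² × R3 = (0.7495)² × 8.20 = 4.606 W

4.61 W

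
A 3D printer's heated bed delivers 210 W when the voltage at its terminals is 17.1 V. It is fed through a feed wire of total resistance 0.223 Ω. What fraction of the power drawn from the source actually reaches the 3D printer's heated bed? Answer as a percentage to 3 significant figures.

86.2 %

I = P / V = 210 / 17.1 = 12.28 A through the feed wire.
P_line = I² R_line = (12.28)² × 0.223 = 33.63 W
P_source = P_load + P_line = 210.0 + 33.63 = 243.6 W
η = P_load / P_source = 210.0 / 243.6 = 0.8620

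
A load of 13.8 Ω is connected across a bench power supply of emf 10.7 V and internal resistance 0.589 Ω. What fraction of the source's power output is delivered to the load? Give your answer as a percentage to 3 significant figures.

Efficiency is P_load / P_total. With a series r and R sharing the same I, P = I²R for each, so η = R/(R+r).
η = R / (R + r) = 13.8 / (13.8 + 0.589) = 0.9591

95.9 %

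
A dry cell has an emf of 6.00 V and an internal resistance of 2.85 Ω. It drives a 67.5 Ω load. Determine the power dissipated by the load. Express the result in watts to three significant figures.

0.491 W

The internal resistance and the load are in series, so the same I flows through both; get I from ε/(r+R), then I²R for the load.
I = ε / (r + R) = 6.00 / (2.85 + 67.5) = 0.08529 A
P_load = I² R = (0.08529)² × 67.5 = 0.4910 W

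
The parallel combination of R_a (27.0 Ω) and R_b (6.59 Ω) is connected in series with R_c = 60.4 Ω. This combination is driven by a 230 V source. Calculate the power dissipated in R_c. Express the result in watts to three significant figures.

Collapse the R_a‖R_b pair into one equivalent R_p; then R_p and R_c form a series string.
R_p = (27.0×6.59)/(27.0+6.59) = 5.297 Ω
R_total = R_p + 60.4 = 5.297 + 60.4 = 65.70 Ω
I = V / R_total = 230 / 65.70 = 3.501 A
R_c carries the full series current, so P = I²R.
P_R_c = (3.501)² × 60.4 = 740.3 W

740 W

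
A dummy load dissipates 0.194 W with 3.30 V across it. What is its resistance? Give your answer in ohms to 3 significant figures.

56.1 Ω

Inverting the appropriate power form: R = V² / P.
R = (3.30)² / 0.194 = 56.13 Ω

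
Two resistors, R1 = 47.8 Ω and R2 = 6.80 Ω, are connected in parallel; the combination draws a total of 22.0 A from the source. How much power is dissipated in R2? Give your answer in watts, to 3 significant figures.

2520 W

Only the total current is stated, so first find the parallel equivalent to get the voltage across the combination.
1/R_eq = 1/47.8 + 1/6.80 ⇒ R_eq = 5.953 Ω
V = I_total × R_eq = 22.00 × 5.953 = 131.0 V
P_R2 = V² / R2 = (131.0)² / 6.80 = 2522 W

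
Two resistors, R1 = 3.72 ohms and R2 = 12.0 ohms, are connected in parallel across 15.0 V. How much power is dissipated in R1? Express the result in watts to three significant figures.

R1 sits directly across the source, so P = V²/R with V = 15.0 V.
P_R1 = V² / R1 = (15.0)² / 3.72 Ω = 60.48 W

60.5 W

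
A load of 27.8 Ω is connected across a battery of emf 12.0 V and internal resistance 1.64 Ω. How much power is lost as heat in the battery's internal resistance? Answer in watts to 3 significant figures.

0.272 W

Internal loss is I²r, with I set by the total series resistance r+R.
I = ε / (r + R) = 12.0 / (1.64 + 27.8) = 0.4076 A
P_int = I² r = (0.4076)² × 1.64 = 0.2725 W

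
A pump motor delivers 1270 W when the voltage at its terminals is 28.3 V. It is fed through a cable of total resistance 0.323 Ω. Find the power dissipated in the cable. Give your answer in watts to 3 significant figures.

650 W

Line loss is just I²R for the cable — we know both I and R_line directly.
I = P / V = 1270 / 28.3 = 44.88 A through the cable.
P_line = I² R_line = (44.88)² × 0.323 = 650.5 W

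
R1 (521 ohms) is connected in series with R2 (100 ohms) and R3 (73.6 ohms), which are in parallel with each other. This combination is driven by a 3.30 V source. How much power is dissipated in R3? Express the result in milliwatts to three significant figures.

0.838 mW

Replace R2 and R3 with their parallel equivalent so the circuit becomes R1 in series with R_p.
R_p = (100×73.6)/(100+73.6) = 42.40 Ω
R_total = 521 + 42.40 = 563.4 Ω
I = V / R_total = 3.30 / 563.4 = 0.005857 A
Voltage across the parallel pair: V_p = I × R_p = 0.005857 × 42.40 = 0.2483 V
R3 sees V_p directly, so P = V_p² / R3.
P_R3 = (0.2483)² / 73.6 = 0.0008379 W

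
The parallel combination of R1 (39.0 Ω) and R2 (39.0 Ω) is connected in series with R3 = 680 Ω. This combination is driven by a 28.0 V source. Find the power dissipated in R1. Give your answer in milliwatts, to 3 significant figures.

Combine R1 and R2 into their parallel equivalent first, reducing the network to two series resistors.
R_p = (39.0×39.0)/(39.0+39.0) = 19.50 Ω
R_total = R_p + 680 = 19.50 + 680 = 699.5 Ω
I = V / R_total = 28.0 / 699.5 = 0.04003 A
Voltage across the parallel pair: V_p = I × R_p = 0.04003 × 19.50 = 0.7806 V
R1 has V_p across it, so P = V_p²/R1.
P_R1 = (0.7806)² / 39.0 = 0.01562 W

15.6 mW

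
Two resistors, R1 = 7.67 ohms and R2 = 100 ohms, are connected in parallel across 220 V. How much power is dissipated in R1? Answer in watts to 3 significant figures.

6310 W

Parallel branches share the same voltage; P = V²/R gives the branch power in one step.
P_R1 = V² / R1 = (220)² / 7.67 Ω = 6310 W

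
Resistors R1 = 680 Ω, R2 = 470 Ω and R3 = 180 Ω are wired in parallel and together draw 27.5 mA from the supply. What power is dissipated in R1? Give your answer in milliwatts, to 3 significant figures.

Only the total current is stated, so first find the parallel equivalent to get the voltage across the combination.
1/R_eq = 1/680 + 1/470 + 1/180 ⇒ R_eq = 109.2 Ω
V = I_total × R_eq = 0.02750 × 109.2 = 3.004 V
P_R1 = V² / R1 = (3.004)² / 680 = 0.01327 W

13.3 mW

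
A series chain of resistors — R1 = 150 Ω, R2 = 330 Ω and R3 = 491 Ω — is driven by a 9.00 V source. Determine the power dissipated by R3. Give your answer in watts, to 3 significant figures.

0.0422 W

The current is common to all series resistors; compute it, then apply P = I²R for the target.
R_total = 150 + 330 + 491 = 971.0 Ω
I = V / R_total = 9.00 / 971.0 = 0.009269 A
P_R3 = I² × R3 = (0.009269)² × 491 = 0.04218 W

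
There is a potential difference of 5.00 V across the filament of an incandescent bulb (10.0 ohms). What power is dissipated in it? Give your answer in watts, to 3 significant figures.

2.50 W

We know the drop across the element and its resistance — P = V²/R, one step.
P = (5.00 V)² / 10.0 Ω = 2.500 W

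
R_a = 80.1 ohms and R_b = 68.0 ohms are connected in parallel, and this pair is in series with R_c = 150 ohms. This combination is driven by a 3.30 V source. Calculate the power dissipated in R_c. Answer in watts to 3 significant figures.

0.0468 W

Reduce the parallel combination to a single R_p; the circuit then becomes R_p in series with the remaining resistor.
R_p = (80.1×68.0)/(80.1+68.0) = 36.78 Ω
R_total = R_p + 150 = 36.78 + 150 = 186.8 Ω
I = V / R_total = 3.30 / 186.8 = 0.01767 A
R_c is the series element, so its power is I²R.
P_R_c = (0.01767)² × 150 = 0.04682 W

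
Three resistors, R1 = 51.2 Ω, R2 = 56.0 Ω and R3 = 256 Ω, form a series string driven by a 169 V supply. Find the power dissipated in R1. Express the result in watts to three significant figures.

Every series element carries the same I. Get I from the total resistance, then P = I² × R1.
R_total = 51.2 + 56.0 + 256 = 363.2 Ω
I = V / R_total = 169 / 363.2 = 0.4653 A
P_R1 = I² × R1 = (0.4653)² × 51.2 = 11.09 W

11.1 W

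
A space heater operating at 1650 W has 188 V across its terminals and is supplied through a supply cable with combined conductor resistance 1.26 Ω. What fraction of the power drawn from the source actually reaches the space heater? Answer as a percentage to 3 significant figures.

I = P / V = 1650 / 188 = 8.777 A through the supply cable.
P_line = I² R_line = (8.777)² × 1.26 = 97.06 W
P_source = P_load + P_line = 1650 + 97.06 = 1747 W
η = P_load / P_source = 1650 / 1747 = 0.9444

94.4 %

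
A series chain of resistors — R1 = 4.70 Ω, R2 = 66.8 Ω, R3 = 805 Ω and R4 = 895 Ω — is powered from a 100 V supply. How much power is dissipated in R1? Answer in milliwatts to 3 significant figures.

15.0 mW

The current is common to all series resistors; compute it, then apply P = I²R for the target.
R_total = 4.70 + 66.8 + 805 + 895 = 1772 Ω
I = V / R_total = 100 / 1772 = 0.05645 A
P_R1 = I² × R1 = (0.05645)² × 4.70 = 0.01498 W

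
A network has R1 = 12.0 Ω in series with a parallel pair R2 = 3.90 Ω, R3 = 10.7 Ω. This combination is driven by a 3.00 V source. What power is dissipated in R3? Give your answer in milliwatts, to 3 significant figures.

Replace R2 and R3 with their parallel equivalent so the circuit becomes R1 in series with R_p.
R_p = (3.90×10.7)/(3.90+10.7) = 2.858 Ω
R_total = 12.0 + 2.858 = 14.86 Ω
I = V / R_total = 3.00 / 14.86 = 0.2019 A
Voltage across the parallel pair: V_p = I × R_p = 0.2019 × 2.858 = 0.5771 V
R3 sees V_p directly, so P = V_p² / R3.
P_R3 = (0.5771)² / 10.7 = 0.03113 W

31.1 mW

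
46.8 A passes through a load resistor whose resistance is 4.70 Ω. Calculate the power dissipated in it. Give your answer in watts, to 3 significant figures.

10300 W

Knowing I and R, the power is just I²R — no need to find V first.
P = (46.80 A)² × 4.70 Ω = 10290 W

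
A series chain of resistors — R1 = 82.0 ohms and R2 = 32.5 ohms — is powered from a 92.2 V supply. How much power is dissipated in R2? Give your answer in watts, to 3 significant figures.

Every series element carries the same I. Get I from the total resistance, then P = I² × R2.
R_total = 82.0 + 32.5 = 114.5 Ω
I = V / R_total = 92.2 / 114.5 = 0.8052 A
P_R2 = I² × R2 = (0.8052)² × 32.5 = 21.07 W

21.1 W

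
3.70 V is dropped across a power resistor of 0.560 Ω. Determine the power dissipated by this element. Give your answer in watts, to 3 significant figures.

24.4 W

Voltage and resistance are given, so P = V²/R is the one-step route.
P = (3.70 V)² / 0.560 Ω = 24.45 W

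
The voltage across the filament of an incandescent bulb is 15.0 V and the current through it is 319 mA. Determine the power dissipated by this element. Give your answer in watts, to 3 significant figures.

With V and I both given, power follows immediately from P = V I.
P = 15.0 V × 0.3190 A = 4.785 W

4.79 W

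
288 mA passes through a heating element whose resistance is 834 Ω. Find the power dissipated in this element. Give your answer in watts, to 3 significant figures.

The current through and the resistance of the element are both given; use P = I²R.
P = (0.2880 A)² × 834 Ω = 69.18 W

69.2 W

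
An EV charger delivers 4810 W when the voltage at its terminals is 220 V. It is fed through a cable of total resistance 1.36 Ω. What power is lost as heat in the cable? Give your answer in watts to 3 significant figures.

The cable is a series resistance carrying the load current; its dissipation is I²R_line.
I = P / V = 4810 / 220 = 21.86 A through the cable.
P_line = I² R_line = (21.86)² × 1.36 = 650.1 W

650 W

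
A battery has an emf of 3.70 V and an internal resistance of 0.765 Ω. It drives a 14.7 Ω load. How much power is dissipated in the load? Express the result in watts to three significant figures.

0.841 W

Load and internal resistance form a series loop — compute the loop current, then the load power via I²R.
I = ε / (r + R) = 3.70 / (0.765 + 14.7) = 0.2392 A
P_load = I² R = (0.2392)² × 14.7 = 0.8414 W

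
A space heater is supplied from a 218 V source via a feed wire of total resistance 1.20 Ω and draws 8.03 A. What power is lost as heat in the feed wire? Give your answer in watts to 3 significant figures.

77.4 W

The feed wire and load are in series, so the same current flows in both; the loss is I²R_line.
The feed wire carries the full 8.03 A.
P_line = I² R_line = (8.030)² × 1.20 = 77.38 W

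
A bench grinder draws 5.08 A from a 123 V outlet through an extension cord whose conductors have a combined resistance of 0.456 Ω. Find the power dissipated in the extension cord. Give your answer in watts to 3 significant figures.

The extension cord and load are in series, so the same current flows in both; the loss is I²R_line.
The extension cord carries the full 5.08 A.
P_line = I² R_line = (5.080)² × 0.456 = 11.77 W

11.8 W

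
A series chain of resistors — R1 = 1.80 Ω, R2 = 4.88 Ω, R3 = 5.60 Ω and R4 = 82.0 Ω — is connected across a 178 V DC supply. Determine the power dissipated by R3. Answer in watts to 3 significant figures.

20.0 W

Since the resistors are in series they all carry the loop current I = V/R_total; the power in any one is I²R.
R_total = 1.80 + 4.88 + 5.60 + 82.0 = 94.28 Ω
I = V / R_total = 178 / 94.28 = 1.888 A
P_R3 = I² × R3 = (1.888)² × 5.60 = 19.96 W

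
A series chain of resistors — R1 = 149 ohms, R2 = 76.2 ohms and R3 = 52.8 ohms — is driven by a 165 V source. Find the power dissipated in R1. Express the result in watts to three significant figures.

52.5 W

In a series string the same current flows through every resistor — find that current, then P = I²R for the one we want.
R_total = 149 + 76.2 + 52.8 = 278.0 Ω
I = V / R_total = 165 / 278.0 = 0.5935 A
P_R1 = I² × R1 = (0.5935)² × 149 = 52.49 W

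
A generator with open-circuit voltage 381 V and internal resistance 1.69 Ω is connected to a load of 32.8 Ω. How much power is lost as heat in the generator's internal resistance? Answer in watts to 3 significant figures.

206 W

r is in series with the load, so it carries the full circuit current — the loss in it is I²r.
I = ε / (r + R) = 381 / (1.69 + 32.8) = 11.05 A
P_int = I² r = (11.05)² × 1.69 = 206.2 W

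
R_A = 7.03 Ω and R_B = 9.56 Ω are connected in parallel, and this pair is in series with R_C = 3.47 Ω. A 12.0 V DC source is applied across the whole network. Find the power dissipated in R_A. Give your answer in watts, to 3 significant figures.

Collapse the R_A‖R_B pair into one equivalent R_p; then R_p and R_C form a series string.
R_p = (7.03×9.56)/(7.03+9.56) = 4.051 Ω
R_total = R_p + 3.47 = 4.051 + 3.47 = 7.521 Ω
I = V / R_total = 12.0 / 7.521 = 1.596 A
Voltage across the parallel pair: V_p = I × R_p = 1.596 × 4.051 = 6.464 V
Use P = V²/R for R_A with V = V_p.
P_R_A = (6.464)² / 7.03 = 5.943 W

5.94 W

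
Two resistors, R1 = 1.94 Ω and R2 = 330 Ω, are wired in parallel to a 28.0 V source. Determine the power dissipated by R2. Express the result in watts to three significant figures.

The supply voltage appears across each parallel branch — just use P = V²/R2.
P_R2 = V² / R2 = (28.0)² / 330 Ω = 2.376 W

2.38 W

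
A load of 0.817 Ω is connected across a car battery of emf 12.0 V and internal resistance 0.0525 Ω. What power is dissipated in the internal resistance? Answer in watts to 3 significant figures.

10.0 W

Internal loss is I²r, with I set by the total series resistance r+R.
I = ε / (r + R) = 12.0 / (0.0525 + 0.817) = 13.80 A
P_int = I² r = (13.80)² × 0.0525 = 10.00 W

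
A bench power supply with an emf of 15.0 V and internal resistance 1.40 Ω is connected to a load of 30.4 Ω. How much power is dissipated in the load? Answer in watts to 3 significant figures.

The internal resistance and the load are in series, so the same I flows through both; get I from ε/(r+R), then I²R for the load.
I = ε / (r + R) = 15.0 / (1.40 + 30.4) = 0.4717 A
P_load = I² R = (0.4717)² × 30.4 = 6.764 W

6.76 W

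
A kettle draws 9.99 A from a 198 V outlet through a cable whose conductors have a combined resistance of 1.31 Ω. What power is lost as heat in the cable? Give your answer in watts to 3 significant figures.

The cable is a series resistance carrying the load current; its dissipation is I²R_line.
The cable carries the full 9.99 A.
P_line = I² R_line = (9.990)² × 1.31 = 130.7 W

131 W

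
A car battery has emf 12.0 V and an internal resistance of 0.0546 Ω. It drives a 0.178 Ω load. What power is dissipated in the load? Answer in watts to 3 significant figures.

Load and internal resistance form a series loop — compute the loop current, then the load power via I²R.
I = ε / (r + R) = 12.0 / (0.0546 + 0.178) = 51.59 A
P_load = I² R = (51.59)² × 0.178 = 473.8 W

474 W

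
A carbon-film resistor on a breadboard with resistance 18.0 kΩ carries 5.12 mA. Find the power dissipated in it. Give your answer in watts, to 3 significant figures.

Knowing I and R, the power is just I²R — no need to find V first.
P = (0.005120 A)² × 18000 Ω = 0.4719 W

0.472 W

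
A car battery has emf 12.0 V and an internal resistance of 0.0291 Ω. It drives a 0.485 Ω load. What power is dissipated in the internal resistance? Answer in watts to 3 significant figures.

15.9 W

Internal loss is I²r, with I set by the total series resistance r+R.
I = ε / (r + R) = 12.0 / (0.0291 + 0.485) = 23.34 A
P_int = I² r = (23.34)² × 0.0291 = 15.85 W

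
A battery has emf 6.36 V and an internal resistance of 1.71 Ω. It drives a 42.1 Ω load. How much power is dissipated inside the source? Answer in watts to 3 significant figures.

The source's internal resistance is just another series element carrying I; its dissipation is I²r.
I = ε / (r + R) = 6.36 / (1.71 + 42.1) = 0.1452 A
P_int = I² r = (0.1452)² × 1.71 = 0.03604 W

0.0360 W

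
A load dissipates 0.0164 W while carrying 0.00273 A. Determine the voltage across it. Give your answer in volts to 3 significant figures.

6.01 V

From P = V I = I²R = V²/R, with the two given quantities we get V = P / I.
V = 0.0164 / 0.002730 = 6.007 V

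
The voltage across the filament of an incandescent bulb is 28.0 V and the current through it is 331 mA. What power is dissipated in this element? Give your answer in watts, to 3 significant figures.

9.27 W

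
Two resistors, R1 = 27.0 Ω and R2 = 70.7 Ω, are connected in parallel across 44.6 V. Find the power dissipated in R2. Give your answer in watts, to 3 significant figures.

28.1 W

The supply voltage appears across each parallel branch — just use P = V²/R2.
P_R2 = V² / R2 = (44.6)² / 70.7 Ω = 28.14 W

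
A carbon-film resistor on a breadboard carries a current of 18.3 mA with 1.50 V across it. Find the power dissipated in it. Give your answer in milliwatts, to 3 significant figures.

27.5 mW

V and I are known directly — P = V I, no intermediate step needed.
P = 1.50 V × 0.01830 A = 0.02745 W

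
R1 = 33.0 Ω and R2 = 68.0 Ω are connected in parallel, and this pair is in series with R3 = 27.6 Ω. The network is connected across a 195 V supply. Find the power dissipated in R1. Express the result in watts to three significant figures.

229 W

Collapse the R1‖R2 pair into one equivalent R_p; then R_p and R3 form a series string.
R_p = (33.0×68.0)/(33.0+68.0) = 22.22 Ω
R_total = R_p + 27.6 = 22.22 + 27.6 = 49.82 Ω
I = V / R_total = 195 / 49.82 = 3.914 A
Voltage across the parallel pair: V_p = I × R_p = 3.914 × 22.22 = 86.97 V
R1 has V_p across it, so P = V_p²/R1.
P_R1 = (86.97)² / 33.0 = 229.2 W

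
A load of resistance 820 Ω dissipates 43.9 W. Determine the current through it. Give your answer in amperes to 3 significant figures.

The two known quantities fix the third via I = √(P / R).
I = √(43.9 / 820) = 0.2314 A

0.231 A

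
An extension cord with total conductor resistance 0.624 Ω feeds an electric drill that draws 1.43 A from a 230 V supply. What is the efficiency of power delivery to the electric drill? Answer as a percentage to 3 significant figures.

99.6 %

The extension cord carries the full 1.43 A.
P_line = I² R_line = (1.430)² × 0.624 = 1.276 W
P_source = V I = 230 × 1.430 = 328.9 W; P_load = 327.6 W
η = P_load / P_source = 327.6 / 328.9 = 0.9961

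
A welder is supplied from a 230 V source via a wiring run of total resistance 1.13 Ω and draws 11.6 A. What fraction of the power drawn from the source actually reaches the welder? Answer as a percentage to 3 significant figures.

94.3 %

The wiring run carries the full 11.6 A.
P_line = I² R_line = (11.60)² × 1.13 = 152.1 W
P_source = V I = 230 × 11.60 = 2668 W; P_load = 2516 W
η = P_load / P_source = 2516 / 2668 = 0.9430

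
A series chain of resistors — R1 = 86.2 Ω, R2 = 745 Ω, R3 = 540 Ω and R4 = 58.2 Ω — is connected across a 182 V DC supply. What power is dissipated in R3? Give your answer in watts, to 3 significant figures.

8.75 W

The current is common to all series resistors; compute it, then apply P = I²R for the target.
R_total = 86.2 + 745 + 540 + 58.2 = 1429 Ω
I = V / R_total = 182 / 1429 = 0.1273 A
P_R3 = I² × R3 = (0.1273)² × 540 = 8.754 W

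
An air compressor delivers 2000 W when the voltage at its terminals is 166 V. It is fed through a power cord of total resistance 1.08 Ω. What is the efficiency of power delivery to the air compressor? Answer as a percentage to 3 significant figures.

92.7 %

I = P / V = 2000 / 166 = 12.05 A through the power cord.
P_line = I² R_line = (12.05)² × 1.08 = 156.8 W
P_source = P_load + P_line = 2000 + 156.8 = 2157 W
η = P_load / P_source = 2000 / 2157 = 0.9273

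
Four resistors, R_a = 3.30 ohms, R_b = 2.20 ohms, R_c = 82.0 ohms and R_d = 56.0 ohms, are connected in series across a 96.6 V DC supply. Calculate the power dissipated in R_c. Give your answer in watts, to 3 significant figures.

37.2 W

In a series string the same current flows through every resistor — find that current, then P = I²R for the one we want.
R_total = 3.30 + 2.20 + 82.0 + 56.0 = 143.5 Ω
I = V / R_total = 96.6 / 143.5 = 0.6732 A
P_R_c = I² × R_c = (0.6732)² × 82.0 = 37.16 W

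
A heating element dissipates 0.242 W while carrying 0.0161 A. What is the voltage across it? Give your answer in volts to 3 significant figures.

15.0 V

The two known quantities fix the third via V = P / I.
V = 0.242 / 0.01610 = 15.03 V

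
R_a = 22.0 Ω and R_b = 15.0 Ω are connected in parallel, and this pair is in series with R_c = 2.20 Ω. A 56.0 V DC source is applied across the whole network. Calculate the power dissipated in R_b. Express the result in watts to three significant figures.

Combine R_a and R_b into their parallel equivalent first, reducing the network to two series resistors.
R_p = (22.0×15.0)/(22.0+15.0) = 8.919 Ω
R_total = R_p + 2.20 = 8.919 + 2.20 = 11.12 Ω
I = V / R_total = 56.0 / 11.12 = 5.036 A
Voltage across the parallel pair: V_p = I × R_p = 5.036 × 8.919 = 44.92 V
R_b has V_p across it, so P = V_p²/R_b.
P_R_b = (44.92)² / 15.0 = 134.5 W

135 W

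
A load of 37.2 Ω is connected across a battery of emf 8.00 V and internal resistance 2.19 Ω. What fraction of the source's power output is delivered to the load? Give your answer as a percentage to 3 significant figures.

94.4 %

Both r and R carry the same current, so the power split is just the resistance split: η = R/(R+r).
η = R / (R + r) = 37.2 / (37.2 + 2.19) = 0.9444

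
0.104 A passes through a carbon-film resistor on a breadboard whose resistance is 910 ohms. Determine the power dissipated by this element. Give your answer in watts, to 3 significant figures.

Knowing I and R, the power is just I²R — no need to find V first.
P = (0.1040 A)² × 910 Ω = 9.843 W

9.84 W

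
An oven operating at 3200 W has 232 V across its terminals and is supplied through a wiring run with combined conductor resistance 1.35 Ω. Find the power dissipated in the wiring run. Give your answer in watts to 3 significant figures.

Only the current and the line resistance are needed for the I²R loss.
I = P / V = 3200 / 232 = 13.79 A through the wiring run.
P_line = I² R_line = (13.79)² × 1.35 = 256.8 W

257 W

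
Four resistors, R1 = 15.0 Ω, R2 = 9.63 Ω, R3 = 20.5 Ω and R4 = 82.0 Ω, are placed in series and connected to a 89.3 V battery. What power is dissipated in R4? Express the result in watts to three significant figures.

Since the resistors are in series they all carry the loop current I = V/R_total; the power in any one is I²R.
R_total = 15.0 + 9.63 + 20.5 + 82.0 = 127.1 Ω
I = V / R_total = 89.3 / 127.1 = 0.7024 A
P_R4 = I² × R4 = (0.7024)² × 82.0 = 40.46 W

40.5 W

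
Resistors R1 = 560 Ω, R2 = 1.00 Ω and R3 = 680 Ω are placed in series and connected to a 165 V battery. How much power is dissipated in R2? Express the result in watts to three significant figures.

0.0177 W

Series elements share the same current, so find I first, then use P = I²R.
R_total = 560 + 1.00 + 680 = 1241 Ω
I = V / R_total = 165 / 1241 = 0.1330 A
P_R2 = I² × R2 = (0.1330)² × 1.00 = 0.01768 W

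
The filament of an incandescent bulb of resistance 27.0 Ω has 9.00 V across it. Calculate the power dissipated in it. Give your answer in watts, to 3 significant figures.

V and R are stated; P = V²/R avoids computing the current.
P = (9.00 V)² / 27.0 Ω = 3.000 W

3.00 W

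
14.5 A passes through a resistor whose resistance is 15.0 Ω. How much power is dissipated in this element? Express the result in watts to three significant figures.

Current and resistance are given, so P = I²R is the direct form.
P = (14.50 A)² × 15.0 Ω = 3154 W

3150 W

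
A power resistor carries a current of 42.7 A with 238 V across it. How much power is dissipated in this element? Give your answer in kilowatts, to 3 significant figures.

With V and I both given, power follows immediately from P = V I.
P = 238 V × 42.70 A = 10160 W

10.2 kW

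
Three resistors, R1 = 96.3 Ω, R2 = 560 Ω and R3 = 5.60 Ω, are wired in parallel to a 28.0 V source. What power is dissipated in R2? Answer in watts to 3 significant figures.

1.40 W

R2 sits directly across the source, so P = V²/R with V = 28.0 V.
P_R2 = V² / R2 = (28.0)² / 560 Ω = 1.400 W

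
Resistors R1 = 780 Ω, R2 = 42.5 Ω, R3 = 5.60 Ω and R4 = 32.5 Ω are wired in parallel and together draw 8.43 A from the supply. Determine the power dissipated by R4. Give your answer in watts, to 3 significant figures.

The branches share the same voltage, but only the total current is given — find V from the equivalent resistance first.
1/R_eq = 1/780 + 1/42.5 + 1/5.60 + 1/32.5 ⇒ R_eq = 4.271 Ω
V = I_total × R_eq = 8.430 × 4.271 = 36.00 V
P_R4 = V² / R4 = (36.00)² / 32.5 = 39.88 W

39.9 W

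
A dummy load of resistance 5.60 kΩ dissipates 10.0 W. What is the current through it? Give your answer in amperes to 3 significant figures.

0.0423 A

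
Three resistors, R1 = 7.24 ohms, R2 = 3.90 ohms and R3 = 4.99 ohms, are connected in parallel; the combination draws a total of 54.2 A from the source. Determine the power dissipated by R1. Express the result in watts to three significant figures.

1150 W

We need the common branch voltage; get it from I_total × R_eq, then P = V²/R for the branch.
1/R_eq = 1/7.24 + 1/3.90 + 1/4.99 ⇒ R_eq = 1.681 Ω
V = I_total × R_eq = 54.20 × 1.681 = 91.10 V
P_R1 = V² / R1 = (91.10)² / 7.24 = 1146 W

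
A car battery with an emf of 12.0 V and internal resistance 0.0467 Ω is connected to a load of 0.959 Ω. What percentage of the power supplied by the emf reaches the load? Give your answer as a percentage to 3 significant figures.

95.4 %

η = P_load/(P_load+P_int) = I²R/(I²R+I²r) = R/(R+r) — the I² cancels for series elements.
η = R / (R + r) = 0.959 / (0.959 + 0.0467) = 0.9536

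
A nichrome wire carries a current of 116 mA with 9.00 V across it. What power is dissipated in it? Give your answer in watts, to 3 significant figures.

V and I are known directly — P = V I, no intermediate step needed.
P = 9.00 V × 0.1160 A = 1.044 W

1.04 W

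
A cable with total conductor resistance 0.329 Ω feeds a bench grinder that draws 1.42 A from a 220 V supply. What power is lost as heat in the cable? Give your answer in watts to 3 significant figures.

The cable and load are in series, so the same current flows in both; the loss is I²R_line.
The cable carries the full 1.42 A.
P_line = I² R_line = (1.420)² × 0.329 = 0.6634 W

0.663 W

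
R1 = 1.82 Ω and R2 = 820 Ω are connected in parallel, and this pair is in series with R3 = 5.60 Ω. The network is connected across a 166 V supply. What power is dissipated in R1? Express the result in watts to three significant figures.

908 W

Collapse the R1‖R2 pair into one equivalent R_p; then R_p and R3 form a series string.
R_p = (1.82×820)/(1.82+820) = 1.816 Ω
R_total = R_p + 5.60 = 1.816 + 5.60 = 7.416 Ω
I = V / R_total = 166 / 7.416 = 22.38 A
Voltage across the parallel pair: V_p = I × R_p = 22.38 × 1.816 = 40.65 V
R1 sits across V_p; its power is V_p²/R.
P_R1 = (40.65)² / 1.82 = 907.9 W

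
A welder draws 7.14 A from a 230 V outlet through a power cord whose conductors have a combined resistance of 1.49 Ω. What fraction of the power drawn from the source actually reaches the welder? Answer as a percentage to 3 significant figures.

95.4 %

The power cord carries the full 7.14 A.
P_line = I² R_line = (7.140)² × 1.49 = 75.96 W
P_source = V I = 230 × 7.140 = 1642 W; P_load = 1566 W
η = P_load / P_source = 1566 / 1642 = 0.9537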